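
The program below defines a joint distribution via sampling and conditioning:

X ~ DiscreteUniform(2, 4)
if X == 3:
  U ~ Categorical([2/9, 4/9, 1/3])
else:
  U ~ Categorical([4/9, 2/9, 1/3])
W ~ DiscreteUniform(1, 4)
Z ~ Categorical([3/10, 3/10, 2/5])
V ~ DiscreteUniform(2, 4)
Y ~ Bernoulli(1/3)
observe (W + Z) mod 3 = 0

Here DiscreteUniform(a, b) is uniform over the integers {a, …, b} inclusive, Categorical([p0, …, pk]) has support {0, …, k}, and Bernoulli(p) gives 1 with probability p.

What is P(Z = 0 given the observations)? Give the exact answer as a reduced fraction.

Enumerate traces; 216 have nonzero weight after conditioning:
  (X=2, U=0, W=1, Z=2, V=2, Y=0) weight 4/1215
  (X=2, U=0, W=1, Z=2, V=2, Y=1) weight 2/1215
  (X=2, U=0, W=1, Z=2, V=3, Y=0) weight 4/1215
  (X=2, U=0, W=1, Z=2, V=3, Y=1) weight 2/1215
  (X=2, U=0, W=1, Z=2, V=4, Y=0) weight 4/1215
  (X=2, U=0, W=1, Z=2, V=4, Y=1) weight 2/1215
  (X=2, U=0, W=2, Z=1, V=2, Y=0) weight 1/405
  (X=2, U=0, W=2, Z=1, V=2, Y=1) weight 1/810
  (X=2, U=0, W=3, Z=0, V=2, Y=0) weight 1/405
  … 207 more
Group by Z:
  weight(Z=0) = 3/40
  weight(Z=1) = 3/40
  weight(Z=2) = 1/5
Total weight = 3/40 + 3/40 + 1/5 = 7/20
P(Z=0 | obs) = 3/40 / 7/20 = 3/14
P(Z=1 | obs) = 3/40 / 7/20 = 3/14
P(Z=2 | obs) = 1/5 / 7/20 = 4/7

P(Z = 0 | obs) = 3/14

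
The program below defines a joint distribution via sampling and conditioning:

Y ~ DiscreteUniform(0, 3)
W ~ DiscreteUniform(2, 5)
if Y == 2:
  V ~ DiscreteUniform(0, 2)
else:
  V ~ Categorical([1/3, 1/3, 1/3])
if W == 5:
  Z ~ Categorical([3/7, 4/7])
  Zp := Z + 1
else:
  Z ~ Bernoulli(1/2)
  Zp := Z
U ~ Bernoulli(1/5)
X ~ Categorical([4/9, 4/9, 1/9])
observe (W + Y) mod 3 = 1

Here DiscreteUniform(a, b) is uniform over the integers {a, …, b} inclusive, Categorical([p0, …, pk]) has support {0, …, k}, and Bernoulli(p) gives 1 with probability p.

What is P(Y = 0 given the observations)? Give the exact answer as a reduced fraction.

Enumerate traces; 180 have nonzero weight after conditioning:
  (Y=0, W=4, V=0, Z=0, U=0, X=0) weight 1/270
  (Y=0, W=4, V=0, Z=0, U=0, X=1) weight 1/270
  (Y=0, W=4, V=0, Z=0, U=0, X=2) weight 1/1080
  (Y=0, W=4, V=0, Z=0, U=1, X=0) weight 1/1080
  (Y=0, W=4, V=0, Z=0, U=1, X=1) weight 1/1080
  (Y=0, W=4, V=0, Z=0, U=1, X=2) weight 1/4320
  (Y=0, W=4, V=0, Z=1, U=0, X=0) weight 1/270
  (Y=0, W=4, V=0, Z=1, U=0, X=1) weight 1/270
  (Y=1, W=3, V=0, Z=0, U=0, X=0) weight 1/270
  (Y=2, W=2, V=0, Z=0, U=0, X=0) weight 1/270
  … 170 more
Group by Y:
  weight(Y=0) = 1/16
  weight(Y=1) = 1/16
  weight(Y=2) = 1/8
  weight(Y=3) = 1/16
Total weight = 1/16 + 1/16 + 1/8 + 1/16 = 5/16
P(Y=0 | obs) = 1/16 / 5/16 = 1/5
P(Y=1 | obs) = 1/16 / 5/16 = 1/5
P(Y=2 | obs) = 1/8 / 5/16 = 2/5
P(Y=3 | obs) = 1/16 / 5/16 = 1/5

P(Y = 0 | obs) = 1/5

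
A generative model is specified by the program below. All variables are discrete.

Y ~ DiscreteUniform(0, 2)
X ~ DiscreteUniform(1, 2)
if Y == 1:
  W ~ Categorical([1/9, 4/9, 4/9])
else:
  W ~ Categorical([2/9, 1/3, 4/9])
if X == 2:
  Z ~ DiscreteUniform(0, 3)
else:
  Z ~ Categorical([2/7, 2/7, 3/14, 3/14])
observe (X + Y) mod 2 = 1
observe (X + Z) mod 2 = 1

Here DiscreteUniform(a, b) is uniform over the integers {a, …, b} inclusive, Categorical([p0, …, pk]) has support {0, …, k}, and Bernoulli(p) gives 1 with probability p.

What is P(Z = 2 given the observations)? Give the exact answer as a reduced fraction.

P(Z = 2 | obs) = 2/7

Enumerate traces; 18 have nonzero weight after conditioning:
  (Y=0, X=1, W=0, Z=0) weight 2/189
  (Y=0, X=1, W=0, Z=2) weight 1/126
  (Y=0, X=1, W=1, Z=0) weight 1/63
  (Y=0, X=1, W=1, Z=2) weight 1/84
  (Y=0, X=1, W=2, Z=0) weight 4/189
  (Y=0, X=1, W=2, Z=2) weight 1/63
  (Y=1, X=2, W=0, Z=1) weight 1/216
  (Y=1, X=2, W=0, Z=3) weight 1/216
  … 10 more
Group by Z:
  weight(Z=0) = 2/21
  weight(Z=1) = 1/24
  weight(Z=2) = 1/14
  weight(Z=3) = 1/24
Total weight = 2/21 + 1/24 + 1/14 + 1/24 = 1/4
P(Z=0 | obs) = 2/21 / 1/4 = 8/21
P(Z=1 | obs) = 1/24 / 1/4 = 1/6
P(Z=2 | obs) = 1/14 / 1/4 = 2/7
P(Z=3 | obs) = 1/24 / 1/4 = 1/6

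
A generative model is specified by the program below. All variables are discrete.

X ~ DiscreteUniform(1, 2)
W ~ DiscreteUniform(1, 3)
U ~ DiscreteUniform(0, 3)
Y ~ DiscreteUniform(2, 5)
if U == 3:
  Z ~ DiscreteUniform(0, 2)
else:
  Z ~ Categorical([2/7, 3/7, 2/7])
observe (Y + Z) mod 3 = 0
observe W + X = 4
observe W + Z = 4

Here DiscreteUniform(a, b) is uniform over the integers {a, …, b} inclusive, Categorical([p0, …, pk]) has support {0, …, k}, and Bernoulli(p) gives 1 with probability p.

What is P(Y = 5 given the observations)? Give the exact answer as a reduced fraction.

P(Y = 5 | obs) = 34/93

Enumerate traces; 12 have nonzero weight after conditioning:
  (X=1, W=3, U=0, Y=2, Z=1) weight 1/224
  (X=1, W=3, U=0, Y=5, Z=1) weight 1/224
  (X=1, W=3, U=1, Y=2, Z=1) weight 1/224
  (X=1, W=3, U=1, Y=5, Z=1) weight 1/224
  (X=1, W=3, U=2, Y=2, Z=1) weight 1/224
  (X=1, W=3, U=2, Y=5, Z=1) weight 1/224
  (X=1, W=3, U=3, Y=2, Z=1) weight 1/288
  (X=1, W=3, U=3, Y=5, Z=1) weight 1/288
  (X=2, W=2, U=0, Y=4, Z=2) weight 1/336
  … 3 more
Group by Y:
  weight(Y=2) = 17/1008
  weight(Y=4) = 25/2016
  weight(Y=5) = 17/1008
Total weight = 17/1008 + 25/2016 + 17/1008 = 31/672
P(Y=2 | obs) = 17/1008 / 31/672 = 34/93
P(Y=4 | obs) = 25/2016 / 31/672 = 25/93
P(Y=5 | obs) = 17/1008 / 31/672 = 34/93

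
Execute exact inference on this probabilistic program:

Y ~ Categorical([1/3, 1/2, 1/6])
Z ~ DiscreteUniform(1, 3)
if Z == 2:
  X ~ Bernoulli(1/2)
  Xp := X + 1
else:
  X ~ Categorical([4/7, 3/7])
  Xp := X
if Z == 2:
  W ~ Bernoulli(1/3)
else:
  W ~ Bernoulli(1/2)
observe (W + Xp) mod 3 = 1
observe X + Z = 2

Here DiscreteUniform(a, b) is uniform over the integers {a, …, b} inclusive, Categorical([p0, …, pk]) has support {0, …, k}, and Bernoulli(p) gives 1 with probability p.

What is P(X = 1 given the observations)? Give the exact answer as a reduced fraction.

Enumerate traces; 6 have nonzero weight after conditioning:
  (Y=0, Z=1, X=1, W=0) weight 1/42
  (Y=0, Z=2, X=0, W=0) weight 1/27
  (Y=1, Z=1, X=1, W=0) weight 1/28
  (Y=1, Z=2, X=0, W=0) weight 1/18
  (Y=2, Z=1, X=1, W=0) weight 1/84
  (Y=2, Z=2, X=0, W=0) weight 1/54
Group by X:
  weight(X=0) = 1/9
  weight(X=1) = 1/14
Total weight = 1/9 + 1/14 = 23/126
P(X=0 | obs) = 1/9 / 23/126 = 14/23
P(X=1 | obs) = 1/14 / 23/126 = 9/23

P(X = 1 | obs) = 9/23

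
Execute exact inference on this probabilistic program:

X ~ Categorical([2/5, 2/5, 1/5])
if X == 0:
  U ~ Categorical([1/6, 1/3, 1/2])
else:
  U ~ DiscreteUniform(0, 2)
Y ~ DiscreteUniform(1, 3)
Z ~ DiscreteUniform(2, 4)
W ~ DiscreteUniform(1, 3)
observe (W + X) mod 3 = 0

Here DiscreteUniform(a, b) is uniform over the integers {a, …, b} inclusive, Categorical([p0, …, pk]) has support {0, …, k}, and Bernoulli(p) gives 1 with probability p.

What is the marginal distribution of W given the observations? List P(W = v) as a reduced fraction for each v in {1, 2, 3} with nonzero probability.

Enumerate traces; 81 have nonzero weight after conditioning:
  (X=0, U=0, Y=1, Z=2, W=3) weight 1/405
  (X=0, U=0, Y=1, Z=3, W=3) weight 1/405
  (X=0, U=0, Y=1, Z=4, W=3) weight 1/405
  (X=0, U=0, Y=2, Z=2, W=3) weight 1/405
  (X=0, U=0, Y=2, Z=3, W=3) weight 1/405
  (X=0, U=0, Y=2, Z=4, W=3) weight 1/405
  (X=0, U=0, Y=3, Z=2, W=3) weight 1/405
  (X=0, U=0, Y=3, Z=3, W=3) weight 1/405
  (X=1, U=0, Y=1, Z=2, W=2) weight 2/405
  (X=2, U=0, Y=1, Z=2, W=1) weight 1/405
  … 71 more
Group by W:
  weight(W=1) = 1/15
  weight(W=2) = 2/15
  weight(W=3) = 2/15
Total weight = 1/15 + 2/15 + 2/15 = 1/3
P(W=1 | obs) = 1/15 / 1/3 = 1/5
P(W=2 | obs) = 2/15 / 1/3 = 2/5
P(W=3 | obs) = 2/15 / 1/3 = 2/5

P(W=1) = 1/5, P(W=2) = 2/5, P(W=3) = 2/5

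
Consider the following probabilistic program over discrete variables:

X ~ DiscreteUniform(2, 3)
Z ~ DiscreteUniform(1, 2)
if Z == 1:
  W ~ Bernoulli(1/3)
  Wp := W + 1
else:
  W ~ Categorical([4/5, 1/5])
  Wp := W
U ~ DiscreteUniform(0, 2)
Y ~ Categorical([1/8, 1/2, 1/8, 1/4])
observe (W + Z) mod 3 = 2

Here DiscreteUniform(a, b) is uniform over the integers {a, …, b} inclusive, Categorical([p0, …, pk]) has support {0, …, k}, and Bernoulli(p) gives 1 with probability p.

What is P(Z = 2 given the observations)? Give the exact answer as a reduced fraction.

P(Z = 2 | obs) = 12/17

Enumerate traces; 48 have nonzero weight after conditioning:
  (X=2, Z=1, W=1, U=0, Y=0) weight 1/288
  (X=2, Z=1, W=1, U=0, Y=1) weight 1/72
  (X=2, Z=1, W=1, U=0, Y=2) weight 1/288
  (X=2, Z=1, W=1, U=0, Y=3) weight 1/144
  (X=2, Z=1, W=1, U=1, Y=0) weight 1/288
  (X=2, Z=1, W=1, U=1, Y=1) weight 1/72
  (X=2, Z=1, W=1, U=1, Y=2) weight 1/288
  (X=2, Z=1, W=1, U=1, Y=3) weight 1/144
  (X=2, Z=2, W=0, U=0, Y=0) weight 1/120
  … 39 more
Group by Z:
  weight(Z=1) = 1/6
  weight(Z=2) = 2/5
Total weight = 1/6 + 2/5 = 17/30
P(Z=1 | obs) = 1/6 / 17/30 = 5/17
P(Z=2 | obs) = 2/5 / 17/30 = 12/17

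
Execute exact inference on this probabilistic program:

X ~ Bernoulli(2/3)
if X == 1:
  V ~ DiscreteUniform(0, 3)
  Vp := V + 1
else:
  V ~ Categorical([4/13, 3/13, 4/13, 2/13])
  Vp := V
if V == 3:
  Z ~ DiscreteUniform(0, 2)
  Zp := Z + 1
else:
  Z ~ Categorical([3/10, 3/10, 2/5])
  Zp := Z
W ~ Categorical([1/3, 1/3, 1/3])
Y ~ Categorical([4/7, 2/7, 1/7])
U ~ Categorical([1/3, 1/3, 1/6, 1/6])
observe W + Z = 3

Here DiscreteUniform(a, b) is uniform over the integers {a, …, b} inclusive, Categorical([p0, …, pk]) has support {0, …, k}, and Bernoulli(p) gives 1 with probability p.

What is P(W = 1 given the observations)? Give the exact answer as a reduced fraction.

Enumerate traces; 192 have nonzero weight after conditioning:
  (X=0, V=0, Z=1, W=2, Y=0, U=0) weight 8/4095
  (X=0, V=0, Z=1, W=2, Y=0, U=1) weight 8/4095
  (X=0, V=0, Z=1, W=2, Y=0, U=2) weight 4/4095
  (X=0, V=0, Z=1, W=2, Y=0, U=3) weight 4/4095
  (X=0, V=0, Z=1, W=2, Y=1, U=0) weight 4/4095
  (X=0, V=0, Z=1, W=2, Y=1, U=1) weight 4/4095
  (X=0, V=0, Z=1, W=2, Y=1, U=2) weight 2/4095
  (X=0, V=0, Z=1, W=2, Y=1, U=3) weight 2/4095
  (X=0, V=0, Z=2, W=1, Y=0, U=0) weight 32/12285
  … 183 more
Group by W:
  weight(W=1) = 451/3510
  weight(W=2) = 719/7020
Total weight = 451/3510 + 719/7020 = 1621/7020
P(W=1 | obs) = 451/3510 / 1621/7020 = 902/1621
P(W=2 | obs) = 719/7020 / 1621/7020 = 719/1621

P(W = 1 | obs) = 902/1621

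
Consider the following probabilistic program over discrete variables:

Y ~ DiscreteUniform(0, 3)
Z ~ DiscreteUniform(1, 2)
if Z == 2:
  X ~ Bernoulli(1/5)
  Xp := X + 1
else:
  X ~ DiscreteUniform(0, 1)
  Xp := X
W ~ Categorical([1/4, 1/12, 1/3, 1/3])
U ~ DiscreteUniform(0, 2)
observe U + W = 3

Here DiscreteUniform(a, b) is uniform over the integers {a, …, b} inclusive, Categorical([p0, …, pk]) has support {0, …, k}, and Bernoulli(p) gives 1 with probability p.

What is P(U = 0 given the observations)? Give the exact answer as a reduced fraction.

Enumerate traces; 48 have nonzero weight after conditioning:
  (Y=0, Z=1, X=0, W=1, U=2) weight 1/576
  (Y=0, Z=1, X=0, W=2, U=1) weight 1/144
  (Y=0, Z=1, X=0, W=3, U=0) weight 1/144
  (Y=0, Z=1, X=1, W=1, U=2) weight 1/576
  (Y=0, Z=1, X=1, W=2, U=1) weight 1/144
  (Y=0, Z=1, X=1, W=3, U=0) weight 1/144
  (Y=0, Z=2, X=0, W=1, U=2) weight 1/360
  (Y=0, Z=2, X=0, W=2, U=1) weight 1/90
  … 40 more
Group by U:
  weight(U=0) = 1/9
  weight(U=1) = 1/9
  weight(U=2) = 1/36
Total weight = 1/9 + 1/9 + 1/36 = 1/4
P(U=0 | obs) = 1/9 / 1/4 = 4/9
P(U=1 | obs) = 1/9 / 1/4 = 4/9
P(U=2 | obs) = 1/36 / 1/4 = 1/9

P(U = 0 | obs) = 4/9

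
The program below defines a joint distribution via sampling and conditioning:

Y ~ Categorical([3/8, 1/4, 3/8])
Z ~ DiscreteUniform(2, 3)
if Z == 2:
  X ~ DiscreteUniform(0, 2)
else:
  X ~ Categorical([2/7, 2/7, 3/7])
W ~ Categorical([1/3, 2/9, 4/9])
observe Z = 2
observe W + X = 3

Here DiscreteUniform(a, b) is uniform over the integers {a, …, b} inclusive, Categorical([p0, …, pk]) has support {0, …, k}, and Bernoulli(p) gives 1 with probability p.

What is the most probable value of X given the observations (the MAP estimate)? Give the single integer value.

argmax_v P(X = v | obs) = 1

Enumerate traces; 6 have nonzero weight after conditioning:
  (Y=0, Z=2, X=1, W=2) weight 1/36
  (Y=0, Z=2, X=2, W=1) weight 1/72
  (Y=1, Z=2, X=1, W=2) weight 1/54
  (Y=1, Z=2, X=2, W=1) weight 1/108
  (Y=2, Z=2, X=1, W=2) weight 1/36
  (Y=2, Z=2, X=2, W=1) weight 1/72
Group by X:
  weight(X=1) = 2/27
  weight(X=2) = 1/27
Total weight = 2/27 + 1/27 = 1/9
P(X=1 | obs) = 2/27 / 1/9 = 2/3
P(X=2 | obs) = 1/27 / 1/9 = 1/3
argmax = 1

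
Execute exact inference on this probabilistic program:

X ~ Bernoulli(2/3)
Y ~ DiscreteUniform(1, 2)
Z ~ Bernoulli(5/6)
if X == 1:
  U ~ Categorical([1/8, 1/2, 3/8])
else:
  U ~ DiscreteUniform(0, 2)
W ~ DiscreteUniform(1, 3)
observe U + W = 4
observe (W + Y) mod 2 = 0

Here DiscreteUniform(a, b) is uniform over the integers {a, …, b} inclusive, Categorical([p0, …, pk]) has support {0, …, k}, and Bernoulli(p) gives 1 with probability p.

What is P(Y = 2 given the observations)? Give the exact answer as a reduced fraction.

P(Y = 2 | obs) = 13/29

Enumerate traces; 8 have nonzero weight after conditioning:
  (X=0, Y=1, Z=0, U=1, W=3) weight 1/324
  (X=0, Y=1, Z=1, U=1, W=3) weight 5/324
  (X=0, Y=2, Z=0, U=2, W=2) weight 1/324
  (X=0, Y=2, Z=1, U=2, W=2) weight 5/324
  (X=1, Y=1, Z=0, U=1, W=3) weight 1/108
  (X=1, Y=1, Z=1, U=1, W=3) weight 5/108
  (X=1, Y=2, Z=0, U=2, W=2) weight 1/144
  (X=1, Y=2, Z=1, U=2, W=2) weight 5/144
Group by Y:
  weight(Y=1) = 2/27
  weight(Y=2) = 13/216
Total weight = 2/27 + 13/216 = 29/216
P(Y=1 | obs) = 2/27 / 29/216 = 16/29
P(Y=2 | obs) = 13/216 / 29/216 = 13/29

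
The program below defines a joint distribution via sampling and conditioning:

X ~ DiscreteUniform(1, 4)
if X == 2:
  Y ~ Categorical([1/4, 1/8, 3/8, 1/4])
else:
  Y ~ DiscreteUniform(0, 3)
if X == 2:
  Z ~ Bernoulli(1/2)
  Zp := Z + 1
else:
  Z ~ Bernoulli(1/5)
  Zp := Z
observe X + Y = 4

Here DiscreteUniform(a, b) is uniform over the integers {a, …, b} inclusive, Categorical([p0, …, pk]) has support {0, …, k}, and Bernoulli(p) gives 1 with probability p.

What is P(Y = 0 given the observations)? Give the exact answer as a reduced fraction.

Enumerate traces; 8 have nonzero weight after conditioning:
  (X=1, Y=3, Z=0) weight 1/20
  (X=1, Y=3, Z=1) weight 1/80
  (X=2, Y=2, Z=0) weight 3/64
  (X=2, Y=2, Z=1) weight 3/64
  (X=3, Y=1, Z=0) weight 1/20
  (X=3, Y=1, Z=1) weight 1/80
  (X=4, Y=0, Z=0) weight 1/20
  (X=4, Y=0, Z=1) weight 1/80
Group by Y:
  weight(Y=0) = 1/16
  weight(Y=1) = 1/16
  weight(Y=2) = 3/32
  weight(Y=3) = 1/16
Total weight = 1/16 + 1/16 + 3/32 + 1/16 = 9/32
P(Y=0 | obs) = 1/16 / 9/32 = 2/9
P(Y=1 | obs) = 1/16 / 9/32 = 2/9
P(Y=2 | obs) = 3/32 / 9/32 = 1/3
P(Y=3 | obs) = 1/16 / 9/32 = 2/9

P(Y = 0 | obs) = 2/9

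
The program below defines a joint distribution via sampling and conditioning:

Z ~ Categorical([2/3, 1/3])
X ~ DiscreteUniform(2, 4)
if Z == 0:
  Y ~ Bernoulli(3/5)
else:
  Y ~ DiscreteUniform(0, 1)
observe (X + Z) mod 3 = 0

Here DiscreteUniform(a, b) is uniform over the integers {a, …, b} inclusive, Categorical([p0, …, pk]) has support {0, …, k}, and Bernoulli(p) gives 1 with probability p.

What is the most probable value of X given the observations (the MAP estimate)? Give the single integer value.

argmax_v P(X = v | obs) = 3

Enumerate traces; 4 have nonzero weight after conditioning:
  (Z=0, X=3, Y=0) weight 4/45
  (Z=0, X=3, Y=1) weight 2/15
  (Z=1, X=2, Y=0) weight 1/18
  (Z=1, X=2, Y=1) weight 1/18
Group by X:
  weight(X=2) = 1/9
  weight(X=3) = 2/9
Total weight = 1/9 + 2/9 = 1/3
P(X=2 | obs) = 1/9 / 1/3 = 1/3
P(X=3 | obs) = 2/9 / 1/3 = 2/3
argmax = 3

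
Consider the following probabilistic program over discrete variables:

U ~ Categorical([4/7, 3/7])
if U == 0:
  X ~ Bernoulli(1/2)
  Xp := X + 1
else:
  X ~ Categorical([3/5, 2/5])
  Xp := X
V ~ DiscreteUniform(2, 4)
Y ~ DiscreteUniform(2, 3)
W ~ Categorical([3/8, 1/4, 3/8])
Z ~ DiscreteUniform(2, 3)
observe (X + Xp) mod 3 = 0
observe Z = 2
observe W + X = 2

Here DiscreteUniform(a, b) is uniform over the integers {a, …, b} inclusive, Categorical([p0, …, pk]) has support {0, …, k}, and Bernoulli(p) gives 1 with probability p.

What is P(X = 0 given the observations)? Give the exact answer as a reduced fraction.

P(X = 0 | obs) = 27/47

Enumerate traces; 12 have nonzero weight after conditioning:
  (U=0, X=1, V=2, Y=2, W=1, Z=2) weight 1/168
  (U=0, X=1, V=2, Y=3, W=1, Z=2) weight 1/168
  (U=0, X=1, V=3, Y=2, W=1, Z=2) weight 1/168
  (U=0, X=1, V=3, Y=3, W=1, Z=2) weight 1/168
  (U=0, X=1, V=4, Y=2, W=1, Z=2) weight 1/168
  (U=0, X=1, V=4, Y=3, W=1, Z=2) weight 1/168
  (U=1, X=0, V=2, Y=2, W=2, Z=2) weight 9/1120
  (U=1, X=0, V=2, Y=3, W=2, Z=2) weight 9/1120
  … 4 more
Group by X:
  weight(X=0) = 27/560
  weight(X=1) = 1/28
Total weight = 27/560 + 1/28 = 47/560
P(X=0 | obs) = 27/560 / 47/560 = 27/47
P(X=1 | obs) = 1/28 / 47/560 = 20/47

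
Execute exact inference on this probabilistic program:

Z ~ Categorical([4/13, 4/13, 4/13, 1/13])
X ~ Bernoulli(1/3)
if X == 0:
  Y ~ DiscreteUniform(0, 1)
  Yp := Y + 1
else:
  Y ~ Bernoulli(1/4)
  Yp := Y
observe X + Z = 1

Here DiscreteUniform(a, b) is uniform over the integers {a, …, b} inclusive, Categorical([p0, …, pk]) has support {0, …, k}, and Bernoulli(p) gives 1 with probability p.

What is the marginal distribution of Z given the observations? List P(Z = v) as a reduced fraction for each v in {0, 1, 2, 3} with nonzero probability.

P(Z=0) = 1/3, P(Z=1) = 2/3

Enumerate traces; 4 have nonzero weight after conditioning:
  (Z=0, X=1, Y=0) weight 1/13
  (Z=0, X=1, Y=1) weight 1/39
  (Z=1, X=0, Y=0) weight 4/39
  (Z=1, X=0, Y=1) weight 4/39
Group by Z:
  weight(Z=0) = 4/39
  weight(Z=1) = 8/39
Total weight = 4/39 + 8/39 = 4/13
P(Z=0 | obs) = 4/39 / 4/13 = 1/3
P(Z=1 | obs) = 8/39 / 4/13 = 2/3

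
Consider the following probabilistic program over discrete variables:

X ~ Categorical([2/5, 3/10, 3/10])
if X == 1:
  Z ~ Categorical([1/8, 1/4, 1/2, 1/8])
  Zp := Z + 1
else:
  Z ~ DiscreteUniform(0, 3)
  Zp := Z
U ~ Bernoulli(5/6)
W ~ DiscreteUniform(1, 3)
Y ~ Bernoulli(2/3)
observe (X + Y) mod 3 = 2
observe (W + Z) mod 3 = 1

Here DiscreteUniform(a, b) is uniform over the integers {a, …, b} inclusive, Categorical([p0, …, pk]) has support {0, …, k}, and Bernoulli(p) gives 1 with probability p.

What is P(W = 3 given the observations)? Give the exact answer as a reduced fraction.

Enumerate traces; 16 have nonzero weight after conditioning:
  (X=1, Z=0, U=0, W=1, Y=1) weight 1/720
  (X=1, Z=0, U=1, W=1, Y=1) weight 1/144
  (X=1, Z=1, U=0, W=3, Y=1) weight 1/360
  (X=1, Z=1, U=1, W=3, Y=1) weight 1/72
  (X=1, Z=2, U=0, W=2, Y=1) weight 1/180
  (X=1, Z=2, U=1, W=2, Y=1) weight 1/36
  (X=1, Z=3, U=0, W=1, Y=1) weight 1/720
  (X=1, Z=3, U=1, W=1, Y=1) weight 1/144
  … 8 more
Group by W:
  weight(W=1) = 1/30
  weight(W=2) = 1/24
  weight(W=3) = 1/40
Total weight = 1/30 + 1/24 + 1/40 = 1/10
P(W=1 | obs) = 1/30 / 1/10 = 1/3
P(W=2 | obs) = 1/24 / 1/10 = 5/12
P(W=3 | obs) = 1/40 / 1/10 = 1/4

P(W = 3 | obs) = 1/4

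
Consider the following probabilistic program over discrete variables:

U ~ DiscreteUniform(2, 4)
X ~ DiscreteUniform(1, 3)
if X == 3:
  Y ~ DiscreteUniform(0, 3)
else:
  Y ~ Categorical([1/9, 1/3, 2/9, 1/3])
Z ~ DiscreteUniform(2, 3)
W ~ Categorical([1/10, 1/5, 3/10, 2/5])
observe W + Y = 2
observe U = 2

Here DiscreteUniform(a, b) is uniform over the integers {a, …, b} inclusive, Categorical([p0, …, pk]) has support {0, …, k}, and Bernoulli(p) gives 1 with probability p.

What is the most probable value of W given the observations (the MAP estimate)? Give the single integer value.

Enumerate traces; 18 have nonzero weight after conditioning:
  (U=2, X=1, Y=0, Z=2, W=2) weight 1/540
  (U=2, X=1, Y=0, Z=3, W=2) weight 1/540
  (U=2, X=1, Y=1, Z=2, W=1) weight 1/270
  (U=2, X=1, Y=1, Z=3, W=1) weight 1/270
  (U=2, X=1, Y=2, Z=2, W=0) weight 1/810
  (U=2, X=1, Y=2, Z=3, W=0) weight 1/810
  (U=2, X=2, Y=0, Z=2, W=2) weight 1/540
  (U=2, X=2, Y=0, Z=3, W=2) weight 1/540
  … 10 more
Group by W:
  weight(W=0) = 5/648
  weight(W=1) = 11/540
  weight(W=2) = 17/1080
Total weight = 5/648 + 11/540 + 17/1080 = 71/1620
P(W=0 | obs) = 5/648 / 71/1620 = 25/142
P(W=1 | obs) = 11/540 / 71/1620 = 33/71
P(W=2 | obs) = 17/1080 / 71/1620 = 51/142
argmax = 1

argmax_v P(W = v | obs) = 1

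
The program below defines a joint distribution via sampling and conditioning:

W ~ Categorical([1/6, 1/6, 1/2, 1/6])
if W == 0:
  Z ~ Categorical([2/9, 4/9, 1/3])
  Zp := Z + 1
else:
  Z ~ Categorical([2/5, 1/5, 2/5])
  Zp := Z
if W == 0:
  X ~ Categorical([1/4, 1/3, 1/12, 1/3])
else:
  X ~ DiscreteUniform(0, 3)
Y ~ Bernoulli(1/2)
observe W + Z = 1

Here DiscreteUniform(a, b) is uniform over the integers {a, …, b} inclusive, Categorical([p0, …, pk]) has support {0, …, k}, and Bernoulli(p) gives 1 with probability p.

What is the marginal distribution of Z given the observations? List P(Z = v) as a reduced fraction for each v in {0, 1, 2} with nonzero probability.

P(Z=0) = 9/19, P(Z=1) = 10/19

Enumerate traces; 16 have nonzero weight after conditioning:
  (W=0, Z=1, X=0, Y=0) weight 1/108
  (W=0, Z=1, X=0, Y=1) weight 1/108
  (W=0, Z=1, X=1, Y=0) weight 1/81
  (W=0, Z=1, X=1, Y=1) weight 1/81
  (W=0, Z=1, X=2, Y=0) weight 1/324
  (W=0, Z=1, X=2, Y=1) weight 1/324
  (W=0, Z=1, X=3, Y=0) weight 1/81
  (W=0, Z=1, X=3, Y=1) weight 1/81
  (W=1, Z=0, X=0, Y=0) weight 1/120
  … 7 more
Group by Z:
  weight(Z=0) = 1/15
  weight(Z=1) = 2/27
Total weight = 1/15 + 2/27 = 19/135
P(Z=0 | obs) = 1/15 / 19/135 = 9/19
P(Z=1 | obs) = 2/27 / 19/135 = 10/19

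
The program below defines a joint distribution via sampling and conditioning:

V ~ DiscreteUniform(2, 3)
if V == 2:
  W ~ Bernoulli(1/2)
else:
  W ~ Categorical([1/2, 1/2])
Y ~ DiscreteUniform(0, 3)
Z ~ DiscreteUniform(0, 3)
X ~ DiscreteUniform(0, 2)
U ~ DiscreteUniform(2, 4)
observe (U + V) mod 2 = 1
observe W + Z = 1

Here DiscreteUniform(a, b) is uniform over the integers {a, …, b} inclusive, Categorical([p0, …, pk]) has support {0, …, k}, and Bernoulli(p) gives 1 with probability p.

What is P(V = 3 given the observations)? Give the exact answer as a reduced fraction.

P(V = 3 | obs) = 2/3

Enumerate traces; 72 have nonzero weight after conditioning:
  (V=2, W=0, Y=0, Z=1, X=0, U=3) weight 1/576
  (V=2, W=0, Y=0, Z=1, X=1, U=3) weight 1/576
  (V=2, W=0, Y=0, Z=1, X=2, U=3) weight 1/576
  (V=2, W=0, Y=1, Z=1, X=0, U=3) weight 1/576
  (V=2, W=0, Y=1, Z=1, X=1, U=3) weight 1/576
  (V=2, W=0, Y=1, Z=1, X=2, U=3) weight 1/576
  (V=2, W=0, Y=2, Z=1, X=0, U=3) weight 1/576
  (V=2, W=0, Y=2, Z=1, X=1, U=3) weight 1/576
  (V=3, W=0, Y=0, Z=1, X=0, U=2) weight 1/576
  … 63 more
Group by V:
  weight(V=2) = 1/24
  weight(V=3) = 1/12
Total weight = 1/24 + 1/12 = 1/8
P(V=2 | obs) = 1/24 / 1/8 = 1/3
P(V=3 | obs) = 1/12 / 1/8 = 2/3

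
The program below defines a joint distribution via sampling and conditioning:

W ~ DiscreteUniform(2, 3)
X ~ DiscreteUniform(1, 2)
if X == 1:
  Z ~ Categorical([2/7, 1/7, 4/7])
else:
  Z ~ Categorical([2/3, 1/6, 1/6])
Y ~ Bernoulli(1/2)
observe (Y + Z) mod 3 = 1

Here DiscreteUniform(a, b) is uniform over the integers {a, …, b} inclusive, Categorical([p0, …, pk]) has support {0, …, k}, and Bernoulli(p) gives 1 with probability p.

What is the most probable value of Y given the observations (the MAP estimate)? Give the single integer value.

Enumerate traces; 8 have nonzero weight after conditioning:
  (W=2, X=1, Z=0, Y=1) weight 1/28
  (W=2, X=1, Z=1, Y=0) weight 1/56
  (W=2, X=2, Z=0, Y=1) weight 1/12
  (W=2, X=2, Z=1, Y=0) weight 1/48
  (W=3, X=1, Z=0, Y=1) weight 1/28
  (W=3, X=1, Z=1, Y=0) weight 1/56
  (W=3, X=2, Z=0, Y=1) weight 1/12
  (W=3, X=2, Z=1, Y=0) weight 1/48
Group by Y:
  weight(Y=0) = 13/168
  weight(Y=1) = 5/21
Total weight = 13/168 + 5/21 = 53/168
P(Y=0 | obs) = 13/168 / 53/168 = 13/53
P(Y=1 | obs) = 5/21 / 53/168 = 40/53
argmax = 1

argmax_v P(Y = v | obs) = 1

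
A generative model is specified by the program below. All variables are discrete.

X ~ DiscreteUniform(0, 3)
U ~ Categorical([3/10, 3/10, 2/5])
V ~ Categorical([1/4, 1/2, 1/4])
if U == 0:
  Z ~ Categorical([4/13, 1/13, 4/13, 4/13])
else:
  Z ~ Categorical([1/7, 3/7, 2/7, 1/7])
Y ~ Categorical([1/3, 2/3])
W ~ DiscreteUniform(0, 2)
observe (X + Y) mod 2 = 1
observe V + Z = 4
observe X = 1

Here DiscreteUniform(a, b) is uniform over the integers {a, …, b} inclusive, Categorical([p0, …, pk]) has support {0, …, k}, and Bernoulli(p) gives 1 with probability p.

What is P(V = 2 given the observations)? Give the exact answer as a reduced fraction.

P(V = 2 | obs) = 19/44

Enumerate traces; 18 have nonzero weight after conditioning:
  (X=1, U=0, V=1, Z=3, Y=0, W=0) weight 1/780
  (X=1, U=0, V=1, Z=3, Y=0, W=1) weight 1/780
  (X=1, U=0, V=1, Z=3, Y=0, W=2) weight 1/780
  (X=1, U=0, V=2, Z=2, Y=0, W=0) weight 1/1560
  (X=1, U=0, V=2, Z=2, Y=0, W=1) weight 1/1560
  (X=1, U=0, V=2, Z=2, Y=0, W=2) weight 1/1560
  (X=1, U=1, V=1, Z=3, Y=0, W=0) weight 1/1680
  (X=1, U=1, V=1, Z=3, Y=0, W=1) weight 1/1680
  … 10 more
Group by V:
  weight(V=1) = 5/624
  weight(V=2) = 19/3120
Total weight = 5/624 + 19/3120 = 11/780
P(V=1 | obs) = 5/624 / 11/780 = 25/44
P(V=2 | obs) = 19/3120 / 11/780 = 19/44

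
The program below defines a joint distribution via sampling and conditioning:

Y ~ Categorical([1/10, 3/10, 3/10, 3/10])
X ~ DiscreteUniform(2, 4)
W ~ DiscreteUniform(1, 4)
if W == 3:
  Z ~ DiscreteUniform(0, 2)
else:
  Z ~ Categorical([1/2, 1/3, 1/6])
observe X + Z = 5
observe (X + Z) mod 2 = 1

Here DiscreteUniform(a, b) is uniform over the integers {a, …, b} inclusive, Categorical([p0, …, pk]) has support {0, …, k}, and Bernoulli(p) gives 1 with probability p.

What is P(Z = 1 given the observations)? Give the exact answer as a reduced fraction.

Enumerate traces; 32 have nonzero weight after conditioning:
  (Y=0, X=3, W=1, Z=2) weight 1/720
  (Y=0, X=3, W=2, Z=2) weight 1/720
  (Y=0, X=3, W=3, Z=2) weight 1/360
  (Y=0, X=3, W=4, Z=2) weight 1/720
  (Y=0, X=4, W=1, Z=1) weight 1/360
  (Y=0, X=4, W=2, Z=1) weight 1/360
  (Y=0, X=4, W=3, Z=1) weight 1/360
  (Y=0, X=4, W=4, Z=1) weight 1/360
  … 24 more
Group by Z:
  weight(Z=1) = 1/9
  weight(Z=2) = 5/72
Total weight = 1/9 + 5/72 = 13/72
P(Z=1 | obs) = 1/9 / 13/72 = 8/13
P(Z=2 | obs) = 5/72 / 13/72 = 5/13

P(Z = 1 | obs) = 8/13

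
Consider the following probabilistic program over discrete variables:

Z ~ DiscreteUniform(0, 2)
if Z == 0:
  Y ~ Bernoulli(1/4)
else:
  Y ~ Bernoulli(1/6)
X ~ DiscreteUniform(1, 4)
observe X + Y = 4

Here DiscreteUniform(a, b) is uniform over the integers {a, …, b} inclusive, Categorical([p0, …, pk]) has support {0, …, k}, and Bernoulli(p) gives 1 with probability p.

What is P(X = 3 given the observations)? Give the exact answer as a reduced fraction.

Enumerate traces; 6 have nonzero weight after conditioning:
  (Z=0, Y=0, X=4) weight 1/16
  (Z=0, Y=1, X=3) weight 1/48
  (Z=1, Y=0, X=4) weight 5/72
  (Z=1, Y=1, X=3) weight 1/72
  (Z=2, Y=0, X=4) weight 5/72
  (Z=2, Y=1, X=3) weight 1/72
Group by X:
  weight(X=3) = 7/144
  weight(X=4) = 29/144
Total weight = 7/144 + 29/144 = 1/4
P(X=3 | obs) = 7/144 / 1/4 = 7/36
P(X=4 | obs) = 29/144 / 1/4 = 29/36

P(X = 3 | obs) = 7/36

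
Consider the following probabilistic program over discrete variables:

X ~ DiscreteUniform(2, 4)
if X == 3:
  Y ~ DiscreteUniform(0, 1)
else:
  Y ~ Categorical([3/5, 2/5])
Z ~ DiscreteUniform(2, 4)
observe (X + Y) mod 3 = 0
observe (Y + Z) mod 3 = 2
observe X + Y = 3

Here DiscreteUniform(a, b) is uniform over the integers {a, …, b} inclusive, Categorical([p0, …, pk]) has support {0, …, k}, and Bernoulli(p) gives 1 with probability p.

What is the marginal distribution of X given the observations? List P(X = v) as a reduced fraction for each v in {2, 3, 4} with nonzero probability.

Enumerate traces; 2 have nonzero weight after conditioning:
  (X=2, Y=1, Z=4) weight 2/45
  (X=3, Y=0, Z=2) weight 1/18
Group by X:
  weight(X=2) = 2/45
  weight(X=3) = 1/18
Total weight = 2/45 + 1/18 = 1/10
P(X=2 | obs) = 2/45 / 1/10 = 4/9
P(X=3 | obs) = 1/18 / 1/10 = 5/9

P(X=2) = 4/9, P(X=3) = 5/9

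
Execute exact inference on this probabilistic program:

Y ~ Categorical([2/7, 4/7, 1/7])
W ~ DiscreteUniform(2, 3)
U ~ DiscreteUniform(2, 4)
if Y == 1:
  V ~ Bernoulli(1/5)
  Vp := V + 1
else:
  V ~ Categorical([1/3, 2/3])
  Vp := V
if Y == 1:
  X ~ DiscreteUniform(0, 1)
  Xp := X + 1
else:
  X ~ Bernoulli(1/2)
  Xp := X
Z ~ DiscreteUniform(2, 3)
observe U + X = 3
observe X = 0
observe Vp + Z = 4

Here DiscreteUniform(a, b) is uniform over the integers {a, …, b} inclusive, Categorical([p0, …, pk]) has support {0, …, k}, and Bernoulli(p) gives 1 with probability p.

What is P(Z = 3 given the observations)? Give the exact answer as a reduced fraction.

P(Z = 3 | obs) = 13/15

Enumerate traces; 8 have nonzero weight after conditioning:
  (Y=0, W=2, U=3, V=1, X=0, Z=3) weight 1/126
  (Y=0, W=3, U=3, V=1, X=0, Z=3) weight 1/126
  (Y=1, W=2, U=3, V=0, X=0, Z=3) weight 2/105
  (Y=1, W=2, U=3, V=1, X=0, Z=2) weight 1/210
  (Y=1, W=3, U=3, V=0, X=0, Z=3) weight 2/105
  (Y=1, W=3, U=3, V=1, X=0, Z=2) weight 1/210
  (Y=2, W=2, U=3, V=1, X=0, Z=3) weight 1/252
  (Y=2, W=3, U=3, V=1, X=0, Z=3) weight 1/252
Group by Z:
  weight(Z=2) = 1/105
  weight(Z=3) = 13/210
Total weight = 1/105 + 13/210 = 1/14
P(Z=2 | obs) = 1/105 / 1/14 = 2/15
P(Z=3 | obs) = 13/210 / 1/14 = 13/15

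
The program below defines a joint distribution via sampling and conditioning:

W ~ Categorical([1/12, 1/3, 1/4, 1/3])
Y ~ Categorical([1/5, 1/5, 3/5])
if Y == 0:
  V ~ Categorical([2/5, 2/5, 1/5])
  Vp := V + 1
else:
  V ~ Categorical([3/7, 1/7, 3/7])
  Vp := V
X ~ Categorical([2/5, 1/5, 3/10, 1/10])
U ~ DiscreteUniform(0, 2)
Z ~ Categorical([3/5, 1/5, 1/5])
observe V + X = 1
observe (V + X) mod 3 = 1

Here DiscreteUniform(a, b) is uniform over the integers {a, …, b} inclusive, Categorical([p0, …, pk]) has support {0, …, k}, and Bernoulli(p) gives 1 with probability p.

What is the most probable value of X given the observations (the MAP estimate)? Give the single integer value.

argmax_v P(X = v | obs) = 1

Enumerate traces; 216 have nonzero weight after conditioning:
  (W=0, Y=0, V=0, X=1, U=0, Z=0) weight 1/3750
  (W=0, Y=0, V=0, X=1, U=0, Z=1) weight 1/11250
  (W=0, Y=0, V=0, X=1, U=0, Z=2) weight 1/11250
  (W=0, Y=0, V=0, X=1, U=1, Z=0) weight 1/3750
  (W=0, Y=0, V=0, X=1, U=1, Z=1) weight 1/11250
  (W=0, Y=0, V=0, X=1, U=1, Z=2) weight 1/11250
  (W=0, Y=0, V=0, X=1, U=2, Z=0) weight 1/3750
  (W=0, Y=0, V=0, X=1, U=2, Z=1) weight 1/11250
  (W=0, Y=0, V=1, X=0, U=0, Z=0) weight 1/1875
  … 207 more
Group by X:
  weight(X=0) = 68/875
  weight(X=1) = 74/875
Total weight = 68/875 + 74/875 = 142/875
P(X=0 | obs) = 68/875 / 142/875 = 34/71
P(X=1 | obs) = 74/875 / 142/875 = 37/71
argmax = 1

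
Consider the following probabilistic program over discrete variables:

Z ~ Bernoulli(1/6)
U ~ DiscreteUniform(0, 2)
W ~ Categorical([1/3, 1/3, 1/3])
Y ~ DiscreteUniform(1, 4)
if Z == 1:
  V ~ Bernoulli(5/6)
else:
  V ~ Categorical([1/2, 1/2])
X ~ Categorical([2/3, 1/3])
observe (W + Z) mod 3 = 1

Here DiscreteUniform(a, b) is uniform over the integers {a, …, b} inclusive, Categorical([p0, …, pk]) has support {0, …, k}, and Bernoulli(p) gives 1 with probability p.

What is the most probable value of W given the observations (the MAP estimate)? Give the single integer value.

argmax_v P(W = v | obs) = 1

Enumerate traces; 96 have nonzero weight after conditioning:
  (Z=0, U=0, W=1, Y=1, V=0, X=0) weight 5/648
  (Z=0, U=0, W=1, Y=1, V=0, X=1) weight 5/1296
  (Z=0, U=0, W=1, Y=1, V=1, X=0) weight 5/648
  (Z=0, U=0, W=1, Y=1, V=1, X=1) weight 5/1296
  (Z=0, U=0, W=1, Y=2, V=0, X=0) weight 5/648
  (Z=0, U=0, W=1, Y=2, V=0, X=1) weight 5/1296
  (Z=0, U=0, W=1, Y=2, V=1, X=0) weight 5/648
  (Z=0, U=0, W=1, Y=2, V=1, X=1) weight 5/1296
  (Z=1, U=0, W=0, Y=1, V=0, X=0) weight 1/1944
  … 87 more
Group by W:
  weight(W=0) = 1/18
  weight(W=1) = 5/18
Total weight = 1/18 + 5/18 = 1/3
P(W=0 | obs) = 1/18 / 1/3 = 1/6
P(W=1 | obs) = 5/18 / 1/3 = 5/6
argmax = 1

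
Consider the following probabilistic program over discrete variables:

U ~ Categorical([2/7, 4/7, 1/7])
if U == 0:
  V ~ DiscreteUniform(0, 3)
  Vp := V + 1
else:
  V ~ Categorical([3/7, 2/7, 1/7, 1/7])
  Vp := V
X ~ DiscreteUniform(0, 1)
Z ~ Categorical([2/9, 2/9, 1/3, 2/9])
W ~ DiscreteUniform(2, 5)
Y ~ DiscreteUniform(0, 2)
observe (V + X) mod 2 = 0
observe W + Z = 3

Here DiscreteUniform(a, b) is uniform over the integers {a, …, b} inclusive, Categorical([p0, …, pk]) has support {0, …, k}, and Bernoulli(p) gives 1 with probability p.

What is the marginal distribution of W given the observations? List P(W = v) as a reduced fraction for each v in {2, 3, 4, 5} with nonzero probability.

P(W=2) = 1/2, P(W=3) = 1/2

Enumerate traces; 72 have nonzero weight after conditioning:
  (U=0, V=0, X=0, Z=0, W=3, Y=0) weight 1/1512
  (U=0, V=0, X=0, Z=0, W=3, Y=1) weight 1/1512
  (U=0, V=0, X=0, Z=0, W=3, Y=2) weight 1/1512
  (U=0, V=0, X=0, Z=1, W=2, Y=0) weight 1/1512
  (U=0, V=0, X=0, Z=1, W=2, Y=1) weight 1/1512
  (U=0, V=0, X=0, Z=1, W=2, Y=2) weight 1/1512
  (U=0, V=1, X=1, Z=0, W=3, Y=0) weight 1/1512
  (U=0, V=1, X=1, Z=0, W=3, Y=1) weight 1/1512
  … 64 more
Group by W:
  weight(W=2) = 1/36
  weight(W=3) = 1/36
Total weight = 1/36 + 1/36 = 1/18
P(W=2 | obs) = 1/36 / 1/18 = 1/2
P(W=3 | obs) = 1/36 / 1/18 = 1/2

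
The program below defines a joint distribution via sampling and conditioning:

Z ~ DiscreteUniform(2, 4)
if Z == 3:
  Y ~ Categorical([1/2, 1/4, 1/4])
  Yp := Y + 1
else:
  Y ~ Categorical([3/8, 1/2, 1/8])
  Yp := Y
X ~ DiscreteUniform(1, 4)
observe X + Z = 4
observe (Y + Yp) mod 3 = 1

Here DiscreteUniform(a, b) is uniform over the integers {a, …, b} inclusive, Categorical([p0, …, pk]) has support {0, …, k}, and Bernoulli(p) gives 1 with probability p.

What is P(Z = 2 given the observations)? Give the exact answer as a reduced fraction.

P(Z = 2 | obs) = 1/5

Enumerate traces; 2 have nonzero weight after conditioning:
  (Z=2, Y=2, X=2) weight 1/96
  (Z=3, Y=0, X=1) weight 1/24
Group by Z:
  weight(Z=2) = 1/96
  weight(Z=3) = 1/24
Total weight = 1/96 + 1/24 = 5/96
P(Z=2 | obs) = 1/96 / 5/96 = 1/5
P(Z=3 | obs) = 1/24 / 5/96 = 4/5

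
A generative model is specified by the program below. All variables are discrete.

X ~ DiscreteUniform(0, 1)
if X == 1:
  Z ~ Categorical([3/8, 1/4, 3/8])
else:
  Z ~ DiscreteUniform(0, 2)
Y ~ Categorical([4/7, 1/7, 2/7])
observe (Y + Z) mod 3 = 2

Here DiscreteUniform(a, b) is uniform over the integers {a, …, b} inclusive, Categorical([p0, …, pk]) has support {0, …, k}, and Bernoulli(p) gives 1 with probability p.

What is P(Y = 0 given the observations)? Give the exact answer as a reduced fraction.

P(Y = 0 | obs) = 17/29

Enumerate traces; 6 have nonzero weight after conditioning:
  (X=0, Z=0, Y=2) weight 1/21
  (X=0, Z=1, Y=1) weight 1/42
  (X=0, Z=2, Y=0) weight 2/21
  (X=1, Z=0, Y=2) weight 3/56
  (X=1, Z=1, Y=1) weight 1/56
  (X=1, Z=2, Y=0) weight 3/28
Group by Y:
  weight(Y=0) = 17/84
  weight(Y=1) = 1/24
  weight(Y=2) = 17/168
Total weight = 17/84 + 1/24 + 17/168 = 29/84
P(Y=0 | obs) = 17/84 / 29/84 = 17/29
P(Y=1 | obs) = 1/24 / 29/84 = 7/58
P(Y=2 | obs) = 17/168 / 29/84 = 17/58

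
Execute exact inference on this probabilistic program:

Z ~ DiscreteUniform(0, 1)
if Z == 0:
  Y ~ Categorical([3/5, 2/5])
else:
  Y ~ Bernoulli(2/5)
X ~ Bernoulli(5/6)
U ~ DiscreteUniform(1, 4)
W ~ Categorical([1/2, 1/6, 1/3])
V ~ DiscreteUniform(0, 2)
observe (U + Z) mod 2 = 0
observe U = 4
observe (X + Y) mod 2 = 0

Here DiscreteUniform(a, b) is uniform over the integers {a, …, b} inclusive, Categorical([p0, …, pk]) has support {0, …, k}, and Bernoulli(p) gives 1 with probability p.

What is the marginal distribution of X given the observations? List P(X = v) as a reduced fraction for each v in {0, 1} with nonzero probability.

P(X=0) = 3/13, P(X=1) = 10/13

Enumerate traces; 18 have nonzero weight after conditioning:
  (Z=0, Y=0, X=0, U=4, W=0, V=0) weight 1/480
  (Z=0, Y=0, X=0, U=4, W=0, V=1) weight 1/480
  (Z=0, Y=0, X=0, U=4, W=0, V=2) weight 1/480
  (Z=0, Y=0, X=0, U=4, W=1, V=0) weight 1/1440
  (Z=0, Y=0, X=0, U=4, W=1, V=1) weight 1/1440
  (Z=0, Y=0, X=0, U=4, W=1, V=2) weight 1/1440
  (Z=0, Y=0, X=0, U=4, W=2, V=0) weight 1/720
  (Z=0, Y=0, X=0, U=4, W=2, V=1) weight 1/720
  (Z=0, Y=1, X=1, U=4, W=0, V=0) weight 1/144
  … 9 more
Group by X:
  weight(X=0) = 1/80
  weight(X=1) = 1/24
Total weight = 1/80 + 1/24 = 13/240
P(X=0 | obs) = 1/80 / 13/240 = 3/13
P(X=1 | obs) = 1/24 / 13/240 = 10/13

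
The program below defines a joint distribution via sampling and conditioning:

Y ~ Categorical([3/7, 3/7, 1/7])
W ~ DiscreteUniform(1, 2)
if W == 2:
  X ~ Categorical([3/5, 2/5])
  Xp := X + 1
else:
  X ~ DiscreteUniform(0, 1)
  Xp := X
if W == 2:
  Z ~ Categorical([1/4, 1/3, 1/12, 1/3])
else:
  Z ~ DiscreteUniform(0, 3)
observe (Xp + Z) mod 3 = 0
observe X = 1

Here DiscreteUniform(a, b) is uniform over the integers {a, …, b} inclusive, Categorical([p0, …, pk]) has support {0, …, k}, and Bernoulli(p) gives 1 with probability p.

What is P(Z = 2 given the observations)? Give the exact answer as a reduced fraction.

P(Z = 2 | obs) = 15/31

Enumerate traces; 6 have nonzero weight after conditioning:
  (Y=0, W=1, X=1, Z=2) weight 3/112
  (Y=0, W=2, X=1, Z=1) weight 1/35
  (Y=1, W=1, X=1, Z=2) weight 3/112
  (Y=1, W=2, X=1, Z=1) weight 1/35
  (Y=2, W=1, X=1, Z=2) weight 1/112
  (Y=2, W=2, X=1, Z=1) weight 1/105
Group by Z:
  weight(Z=1) = 1/15
  weight(Z=2) = 1/16
Total weight = 1/15 + 1/16 = 31/240
P(Z=1 | obs) = 1/15 / 31/240 = 16/31
P(Z=2 | obs) = 1/16 / 31/240 = 15/31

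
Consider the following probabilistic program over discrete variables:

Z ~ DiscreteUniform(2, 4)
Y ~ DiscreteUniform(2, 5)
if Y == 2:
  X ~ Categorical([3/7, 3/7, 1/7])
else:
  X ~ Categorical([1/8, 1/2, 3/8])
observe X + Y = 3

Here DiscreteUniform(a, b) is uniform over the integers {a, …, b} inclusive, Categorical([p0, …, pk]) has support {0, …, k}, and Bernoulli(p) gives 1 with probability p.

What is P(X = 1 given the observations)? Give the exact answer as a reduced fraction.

Enumerate traces; 6 have nonzero weight after conditioning:
  (Z=2, Y=2, X=1) weight 1/28
  (Z=2, Y=3, X=0) weight 1/96
  (Z=3, Y=2, X=1) weight 1/28
  (Z=3, Y=3, X=0) weight 1/96
  (Z=4, Y=2, X=1) weight 1/28
  (Z=4, Y=3, X=0) weight 1/96
Group by X:
  weight(X=0) = 1/32
  weight(X=1) = 3/28
Total weight = 1/32 + 3/28 = 31/224
P(X=0 | obs) = 1/32 / 31/224 = 7/31
P(X=1 | obs) = 3/28 / 31/224 = 24/31

P(X = 1 | obs) = 24/31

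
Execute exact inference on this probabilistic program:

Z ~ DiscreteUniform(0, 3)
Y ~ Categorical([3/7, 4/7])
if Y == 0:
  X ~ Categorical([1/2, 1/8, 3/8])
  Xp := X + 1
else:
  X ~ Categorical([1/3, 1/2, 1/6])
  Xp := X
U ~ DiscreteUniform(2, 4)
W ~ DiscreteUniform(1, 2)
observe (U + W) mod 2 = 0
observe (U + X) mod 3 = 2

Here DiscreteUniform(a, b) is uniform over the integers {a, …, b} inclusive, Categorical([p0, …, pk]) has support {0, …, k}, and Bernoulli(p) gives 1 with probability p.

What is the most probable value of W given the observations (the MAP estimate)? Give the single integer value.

Enumerate traces; 24 have nonzero weight after conditioning:
  (Z=0, Y=0, X=0, U=2, W=2) weight 1/112
  (Z=0, Y=0, X=1, U=4, W=2) weight 1/448
  (Z=0, Y=0, X=2, U=3, W=1) weight 3/448
  (Z=0, Y=1, X=0, U=2, W=2) weight 1/126
  (Z=0, Y=1, X=1, U=4, W=2) weight 1/84
  (Z=0, Y=1, X=2, U=3, W=1) weight 1/252
  (Z=1, Y=0, X=0, U=2, W=2) weight 1/112
  (Z=1, Y=0, X=1, U=4, W=2) weight 1/448
  … 16 more
Group by W:
  weight(W=1) = 43/1008
  weight(W=2) = 125/1008
Total weight = 43/1008 + 125/1008 = 1/6
P(W=1 | obs) = 43/1008 / 1/6 = 43/168
P(W=2 | obs) = 125/1008 / 1/6 = 125/168
argmax = 2

argmax_v P(W = v | obs) = 2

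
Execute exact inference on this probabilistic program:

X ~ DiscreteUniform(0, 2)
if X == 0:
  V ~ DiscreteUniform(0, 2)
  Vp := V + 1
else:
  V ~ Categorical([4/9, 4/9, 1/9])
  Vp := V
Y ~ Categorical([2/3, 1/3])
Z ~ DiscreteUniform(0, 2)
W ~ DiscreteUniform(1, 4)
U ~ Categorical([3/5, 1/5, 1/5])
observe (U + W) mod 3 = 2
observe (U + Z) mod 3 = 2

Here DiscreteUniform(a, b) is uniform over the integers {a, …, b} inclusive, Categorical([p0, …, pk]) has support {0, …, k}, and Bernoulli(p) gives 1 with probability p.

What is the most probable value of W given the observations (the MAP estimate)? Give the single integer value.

argmax_v P(W = v | obs) = 2

Enumerate traces; 72 have nonzero weight after conditioning:
  (X=0, V=0, Y=0, Z=0, W=3, U=2) weight 1/810
  (X=0, V=0, Y=0, Z=1, W=1, U=1) weight 1/810
  (X=0, V=0, Y=0, Z=1, W=4, U=1) weight 1/810
  (X=0, V=0, Y=0, Z=2, W=2, U=0) weight 1/270
  (X=0, V=0, Y=1, Z=0, W=3, U=2) weight 1/1620
  (X=0, V=0, Y=1, Z=1, W=1, U=1) weight 1/1620
  (X=0, V=0, Y=1, Z=1, W=4, U=1) weight 1/1620
  (X=0, V=0, Y=1, Z=2, W=2, U=0) weight 1/540
  … 64 more
Group by W:
  weight(W=1) = 1/60
  weight(W=2) = 1/20
  weight(W=3) = 1/60
  weight(W=4) = 1/60
Total weight = 1/60 + 1/20 + 1/60 + 1/60 = 1/10
P(W=1 | obs) = 1/60 / 1/10 = 1/6
P(W=2 | obs) = 1/20 / 1/10 = 1/2
P(W=3 | obs) = 1/60 / 1/10 = 1/6
P(W=4 | obs) = 1/60 / 1/10 = 1/6
argmax = 2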